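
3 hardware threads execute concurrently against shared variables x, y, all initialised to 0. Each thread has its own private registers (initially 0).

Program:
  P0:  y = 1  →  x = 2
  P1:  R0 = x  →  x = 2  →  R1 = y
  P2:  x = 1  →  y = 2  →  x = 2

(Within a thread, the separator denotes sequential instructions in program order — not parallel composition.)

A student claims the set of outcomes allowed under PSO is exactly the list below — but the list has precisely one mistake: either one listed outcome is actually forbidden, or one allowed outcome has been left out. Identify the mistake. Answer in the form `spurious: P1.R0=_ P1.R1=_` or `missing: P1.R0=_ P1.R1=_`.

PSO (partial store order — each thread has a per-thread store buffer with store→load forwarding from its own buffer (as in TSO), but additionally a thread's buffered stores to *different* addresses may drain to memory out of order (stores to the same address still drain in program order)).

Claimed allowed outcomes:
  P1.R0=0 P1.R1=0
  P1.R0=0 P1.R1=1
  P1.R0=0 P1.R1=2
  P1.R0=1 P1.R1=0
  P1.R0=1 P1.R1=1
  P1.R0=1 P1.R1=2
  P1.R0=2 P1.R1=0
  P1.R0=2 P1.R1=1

missing: P1.R0=2 P1.R1=2

outcome vector order: (P1.R0,P1.R1)
under PSO → 00, 01, 02, 10, 11, 12, 20, 21, 22
PSO∖claimed = {22}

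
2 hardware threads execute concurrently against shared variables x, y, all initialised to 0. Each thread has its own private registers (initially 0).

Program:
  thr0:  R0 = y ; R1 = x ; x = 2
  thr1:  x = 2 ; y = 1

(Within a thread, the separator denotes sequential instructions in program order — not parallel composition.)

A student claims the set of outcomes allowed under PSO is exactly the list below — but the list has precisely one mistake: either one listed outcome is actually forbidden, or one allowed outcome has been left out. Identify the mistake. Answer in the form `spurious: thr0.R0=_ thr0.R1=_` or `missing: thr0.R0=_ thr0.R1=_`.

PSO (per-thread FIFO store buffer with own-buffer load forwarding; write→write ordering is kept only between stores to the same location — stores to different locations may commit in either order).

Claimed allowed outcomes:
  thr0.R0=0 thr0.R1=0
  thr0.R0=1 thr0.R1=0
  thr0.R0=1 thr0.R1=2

outcome vector order: (thr0.R0,thr0.R1)
under PSO → (0,0) (0,2) (1,0) (1,2)
PSO∖claimed = {(0,2)}

missing: thr0.R0=0 thr0.R1=2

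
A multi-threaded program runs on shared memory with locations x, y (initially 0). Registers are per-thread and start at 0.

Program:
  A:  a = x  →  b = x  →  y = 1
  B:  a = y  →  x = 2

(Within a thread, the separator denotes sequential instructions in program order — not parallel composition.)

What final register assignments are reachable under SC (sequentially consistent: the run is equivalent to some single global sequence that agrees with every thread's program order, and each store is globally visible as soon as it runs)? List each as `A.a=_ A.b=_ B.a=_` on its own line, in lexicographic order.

outcome vector order: (A.a,A.b,B.a)
|SC outcomes| = 4

A.a=0 A.b=0 B.a=0
A.a=0 A.b=0 B.a=1
A.a=0 A.b=2 B.a=0
A.a=2 A.b=2 B.a=0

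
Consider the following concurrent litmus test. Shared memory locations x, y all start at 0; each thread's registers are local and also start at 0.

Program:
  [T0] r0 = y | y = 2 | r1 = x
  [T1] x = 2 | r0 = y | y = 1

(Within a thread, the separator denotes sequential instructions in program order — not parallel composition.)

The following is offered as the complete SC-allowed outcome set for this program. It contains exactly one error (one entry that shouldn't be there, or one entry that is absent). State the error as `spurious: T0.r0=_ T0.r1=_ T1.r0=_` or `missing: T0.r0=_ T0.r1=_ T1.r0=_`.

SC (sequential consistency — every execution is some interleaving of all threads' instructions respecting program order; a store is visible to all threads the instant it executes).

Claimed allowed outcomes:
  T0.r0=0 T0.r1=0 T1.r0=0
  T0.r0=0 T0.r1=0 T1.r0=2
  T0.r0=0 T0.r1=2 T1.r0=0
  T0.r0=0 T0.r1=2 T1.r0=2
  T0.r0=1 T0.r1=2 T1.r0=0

outcome vector order: (T0.r0,T0.r1,T1.r0)
under SC → <0 0 2>, <0 2 0>, <0 2 2>, <1 2 0>
claimed∖SC = {<0 0 0>}

spurious: T0.r0=0 T0.r1=0 T1.r0=0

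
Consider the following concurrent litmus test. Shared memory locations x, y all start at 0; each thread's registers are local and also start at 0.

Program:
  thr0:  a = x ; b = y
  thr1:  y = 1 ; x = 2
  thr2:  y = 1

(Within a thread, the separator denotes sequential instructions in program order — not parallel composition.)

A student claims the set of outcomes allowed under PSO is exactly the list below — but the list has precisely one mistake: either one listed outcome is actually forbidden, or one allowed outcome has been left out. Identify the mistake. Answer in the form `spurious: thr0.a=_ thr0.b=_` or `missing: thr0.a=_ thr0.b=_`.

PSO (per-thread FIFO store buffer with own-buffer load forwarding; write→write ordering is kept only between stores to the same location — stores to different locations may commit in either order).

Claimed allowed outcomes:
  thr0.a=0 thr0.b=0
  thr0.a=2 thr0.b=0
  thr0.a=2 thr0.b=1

missing: thr0.a=0 thr0.b=1

outcome vector order: (thr0.a,thr0.b)
under PSO → <0 0>, <0 1>, <2 0>, <2 1>
PSO∖claimed = {<0 1>}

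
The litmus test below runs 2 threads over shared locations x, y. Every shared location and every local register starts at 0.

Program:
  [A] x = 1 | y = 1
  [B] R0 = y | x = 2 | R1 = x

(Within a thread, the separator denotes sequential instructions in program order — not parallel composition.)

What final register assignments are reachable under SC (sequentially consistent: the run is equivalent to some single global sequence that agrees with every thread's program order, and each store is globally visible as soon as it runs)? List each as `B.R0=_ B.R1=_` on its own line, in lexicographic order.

B.R0=0 B.R1=1
B.R0=0 B.R1=2
B.R0=1 B.R1=2

outcome vector order: (B.R0,B.R1)
|SC outcomes| = 3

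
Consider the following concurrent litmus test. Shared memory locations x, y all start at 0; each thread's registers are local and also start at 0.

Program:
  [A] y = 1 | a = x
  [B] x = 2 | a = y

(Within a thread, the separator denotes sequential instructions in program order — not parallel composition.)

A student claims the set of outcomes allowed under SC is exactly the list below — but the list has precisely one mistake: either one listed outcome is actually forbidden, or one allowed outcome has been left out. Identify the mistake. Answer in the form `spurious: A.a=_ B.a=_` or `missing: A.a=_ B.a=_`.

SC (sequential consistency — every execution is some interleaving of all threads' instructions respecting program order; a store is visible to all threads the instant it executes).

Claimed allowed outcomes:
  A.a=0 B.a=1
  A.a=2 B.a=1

outcome vector order: (A.a,B.a)
under SC → <0 1>; <2 0>; <2 1>
SC∖claimed = {<2 0>}

missing: A.a=2 B.a=0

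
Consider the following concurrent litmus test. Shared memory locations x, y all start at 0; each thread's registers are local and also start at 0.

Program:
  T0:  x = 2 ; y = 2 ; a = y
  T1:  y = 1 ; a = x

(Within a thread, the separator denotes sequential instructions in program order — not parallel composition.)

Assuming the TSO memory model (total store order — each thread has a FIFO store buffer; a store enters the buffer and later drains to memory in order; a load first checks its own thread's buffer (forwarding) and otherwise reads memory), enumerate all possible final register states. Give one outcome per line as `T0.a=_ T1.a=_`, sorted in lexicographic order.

outcome vector order: (T0.a,T1.a)
|TSO outcomes| = 4

T0.a=1 T1.a=0
T0.a=1 T1.a=2
T0.a=2 T1.a=0
T0.a=2 T1.a=2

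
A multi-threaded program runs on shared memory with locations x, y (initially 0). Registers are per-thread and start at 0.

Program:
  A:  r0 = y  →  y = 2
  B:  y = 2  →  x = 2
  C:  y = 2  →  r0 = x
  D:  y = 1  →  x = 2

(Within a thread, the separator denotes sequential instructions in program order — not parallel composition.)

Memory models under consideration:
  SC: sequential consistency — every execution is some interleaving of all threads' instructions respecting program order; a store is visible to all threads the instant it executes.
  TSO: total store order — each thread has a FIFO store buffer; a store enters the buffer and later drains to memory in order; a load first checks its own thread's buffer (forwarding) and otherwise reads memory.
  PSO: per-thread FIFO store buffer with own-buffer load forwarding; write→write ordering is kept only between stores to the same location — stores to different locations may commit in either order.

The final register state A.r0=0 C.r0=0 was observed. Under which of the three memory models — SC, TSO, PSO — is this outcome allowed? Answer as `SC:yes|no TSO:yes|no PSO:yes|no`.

SC:yes TSO:yes PSO:yes

outcome vector order: (A.r0,C.r0)
under SC → 00, 02, 10, 12, 20, 22
under TSO → 00, 02, 10, 12, 20, 22
under PSO → 00, 02, 10, 12, 20, 22
target 00 ∈ {SC,TSO,PSO}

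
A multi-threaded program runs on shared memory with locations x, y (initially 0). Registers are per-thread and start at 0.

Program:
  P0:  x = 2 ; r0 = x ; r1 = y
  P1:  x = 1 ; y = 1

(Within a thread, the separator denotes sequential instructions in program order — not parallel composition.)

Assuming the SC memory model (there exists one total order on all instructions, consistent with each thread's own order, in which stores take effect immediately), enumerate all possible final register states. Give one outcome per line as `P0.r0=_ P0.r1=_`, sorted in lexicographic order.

outcome vector order: (P0.r0,P0.r1)
|SC outcomes| = 4

P0.r0=1 P0.r1=0
P0.r0=1 P0.r1=1
P0.r0=2 P0.r1=0
P0.r0=2 P0.r1=1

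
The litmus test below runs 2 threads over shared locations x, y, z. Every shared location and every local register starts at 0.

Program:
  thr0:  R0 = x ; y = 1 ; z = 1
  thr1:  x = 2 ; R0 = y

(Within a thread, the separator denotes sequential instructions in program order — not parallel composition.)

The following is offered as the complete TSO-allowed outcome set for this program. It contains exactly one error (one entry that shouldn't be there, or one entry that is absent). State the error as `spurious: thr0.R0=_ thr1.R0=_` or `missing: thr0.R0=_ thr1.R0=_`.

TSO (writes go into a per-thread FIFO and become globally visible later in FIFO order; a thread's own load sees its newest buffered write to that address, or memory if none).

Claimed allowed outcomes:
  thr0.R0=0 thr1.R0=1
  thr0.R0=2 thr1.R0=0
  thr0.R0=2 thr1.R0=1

missing: thr0.R0=0 thr1.R0=0

outcome vector order: (thr0.R0,thr1.R0)
under TSO → 0/0; 0/1; 2/0; 2/1
TSO∖claimed = {0/0}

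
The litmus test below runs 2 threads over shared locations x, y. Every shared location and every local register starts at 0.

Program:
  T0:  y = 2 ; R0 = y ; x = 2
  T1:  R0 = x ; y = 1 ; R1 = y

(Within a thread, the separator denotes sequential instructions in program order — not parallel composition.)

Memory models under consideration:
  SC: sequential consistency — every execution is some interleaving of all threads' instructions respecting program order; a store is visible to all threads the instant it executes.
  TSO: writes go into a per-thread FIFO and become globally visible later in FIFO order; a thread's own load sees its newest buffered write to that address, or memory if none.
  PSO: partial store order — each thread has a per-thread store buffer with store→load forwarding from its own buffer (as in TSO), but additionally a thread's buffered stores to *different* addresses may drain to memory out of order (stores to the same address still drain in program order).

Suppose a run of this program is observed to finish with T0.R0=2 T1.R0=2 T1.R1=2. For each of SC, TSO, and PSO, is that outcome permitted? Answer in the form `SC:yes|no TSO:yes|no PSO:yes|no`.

outcome vector order: (T0.R0,T1.R0,T1.R1)
SC (4): (1,0,1), (2,0,1), (2,0,2), (2,2,1)
TSO (4): (1,0,1), (2,0,1), (2,0,2), (2,2,1)
PSO (5): (1,0,1), (2,0,1), (2,0,2), (2,2,1), (2,2,2)
target (2,2,2) ∈ {PSO}

SC:no TSO:no PSO:yes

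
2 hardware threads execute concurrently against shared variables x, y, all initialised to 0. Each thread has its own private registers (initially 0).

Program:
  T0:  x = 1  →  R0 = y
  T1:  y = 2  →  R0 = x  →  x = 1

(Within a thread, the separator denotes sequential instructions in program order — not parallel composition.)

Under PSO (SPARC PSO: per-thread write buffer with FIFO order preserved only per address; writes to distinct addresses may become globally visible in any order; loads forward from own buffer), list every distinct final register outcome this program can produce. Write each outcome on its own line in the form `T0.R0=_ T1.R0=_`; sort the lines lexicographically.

T0.R0=0 T1.R0=0
T0.R0=0 T1.R0=1
T0.R0=2 T1.R0=0
T0.R0=2 T1.R0=1

outcome vector order: (T0.R0,T1.R0)
|PSO outcomes| = 4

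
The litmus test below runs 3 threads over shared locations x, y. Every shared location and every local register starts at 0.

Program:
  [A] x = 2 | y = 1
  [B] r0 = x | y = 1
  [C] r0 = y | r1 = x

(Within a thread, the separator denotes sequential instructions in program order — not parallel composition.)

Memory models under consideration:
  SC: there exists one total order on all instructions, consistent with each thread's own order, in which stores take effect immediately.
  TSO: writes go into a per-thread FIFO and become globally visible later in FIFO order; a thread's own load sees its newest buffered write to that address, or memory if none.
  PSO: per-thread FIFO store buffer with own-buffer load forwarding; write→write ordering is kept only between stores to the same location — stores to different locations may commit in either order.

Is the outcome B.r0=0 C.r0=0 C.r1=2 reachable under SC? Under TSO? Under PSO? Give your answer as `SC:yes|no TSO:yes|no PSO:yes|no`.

outcome vector order: (B.r0,C.r0,C.r1)
SC: 7 outcomes — {<0 0 0>; <0 0 2>; <0 1 0>; <0 1 2>; <2 0 0>; <2 0 2>; <2 1 2>}
TSO: 7 outcomes — {<0 0 0>; <0 0 2>; <0 1 0>; <0 1 2>; <2 0 0>; <2 0 2>; <2 1 2>}
PSO: 8 outcomes — {<0 0 0>; <0 0 2>; <0 1 0>; <0 1 2>; <2 0 0>; <2 0 2>; <2 1 0>; <2 1 2>}
target <0 0 2> ∈ {SC,TSO,PSO}

SC:yes TSO:yes PSO:yes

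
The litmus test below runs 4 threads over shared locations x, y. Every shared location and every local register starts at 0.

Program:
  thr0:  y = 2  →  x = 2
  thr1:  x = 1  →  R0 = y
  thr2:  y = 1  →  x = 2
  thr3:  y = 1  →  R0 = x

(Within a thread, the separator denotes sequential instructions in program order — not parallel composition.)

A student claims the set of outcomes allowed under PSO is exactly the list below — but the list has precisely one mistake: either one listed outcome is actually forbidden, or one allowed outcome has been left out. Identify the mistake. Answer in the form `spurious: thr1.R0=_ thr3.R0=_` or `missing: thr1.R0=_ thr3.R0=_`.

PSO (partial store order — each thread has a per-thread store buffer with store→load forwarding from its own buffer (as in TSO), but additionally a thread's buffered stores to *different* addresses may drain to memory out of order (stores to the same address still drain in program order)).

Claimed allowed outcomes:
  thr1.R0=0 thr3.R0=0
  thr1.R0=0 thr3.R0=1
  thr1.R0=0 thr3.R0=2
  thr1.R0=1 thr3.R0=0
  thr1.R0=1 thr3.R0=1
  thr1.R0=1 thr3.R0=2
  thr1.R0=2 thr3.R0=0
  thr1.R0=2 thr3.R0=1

missing: thr1.R0=2 thr3.R0=2

outcome vector order: (thr1.R0,thr3.R0)
[PSO] allowed = {(0,0), (0,1), (0,2), (1,0), (1,1), (1,2), (2,0), (2,1), (2,2)}
PSO∖claimed = {(2,2)}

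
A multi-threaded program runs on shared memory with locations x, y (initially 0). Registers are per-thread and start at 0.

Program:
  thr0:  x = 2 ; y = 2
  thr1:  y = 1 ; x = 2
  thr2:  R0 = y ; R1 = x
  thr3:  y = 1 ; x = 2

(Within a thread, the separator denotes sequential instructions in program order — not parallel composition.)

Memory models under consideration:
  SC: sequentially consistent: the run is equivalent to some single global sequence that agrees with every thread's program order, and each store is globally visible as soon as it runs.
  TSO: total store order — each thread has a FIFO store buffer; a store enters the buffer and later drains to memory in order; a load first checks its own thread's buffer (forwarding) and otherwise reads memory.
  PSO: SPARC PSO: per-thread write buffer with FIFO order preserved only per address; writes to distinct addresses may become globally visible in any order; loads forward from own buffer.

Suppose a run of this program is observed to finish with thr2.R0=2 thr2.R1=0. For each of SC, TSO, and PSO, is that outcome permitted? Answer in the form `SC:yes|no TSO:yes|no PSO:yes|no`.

SC:no TSO:no PSO:yes

outcome vector order: (thr2.R0,thr2.R1)
SC: 5 outcomes — {<0 0>; <0 2>; <1 0>; <1 2>; <2 2>}
TSO: 5 outcomes — {<0 0>; <0 2>; <1 0>; <1 2>; <2 2>}
PSO: 6 outcomes — {<0 0>; <0 2>; <1 0>; <1 2>; <2 0>; <2 2>}
target <2 0> ∈ {PSO}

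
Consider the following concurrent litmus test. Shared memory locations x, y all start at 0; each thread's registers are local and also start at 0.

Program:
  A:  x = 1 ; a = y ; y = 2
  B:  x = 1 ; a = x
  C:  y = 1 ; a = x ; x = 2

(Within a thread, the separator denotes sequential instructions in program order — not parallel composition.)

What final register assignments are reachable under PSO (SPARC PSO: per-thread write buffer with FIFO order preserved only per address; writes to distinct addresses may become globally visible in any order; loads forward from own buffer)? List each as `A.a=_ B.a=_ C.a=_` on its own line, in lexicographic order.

outcome vector order: (A.a,B.a,C.a)
|PSO outcomes| = 8

A.a=0 B.a=1 C.a=0
A.a=0 B.a=1 C.a=1
A.a=0 B.a=2 C.a=0
A.a=0 B.a=2 C.a=1
A.a=1 B.a=1 C.a=0
A.a=1 B.a=1 C.a=1
A.a=1 B.a=2 C.a=0
A.a=1 B.a=2 C.a=1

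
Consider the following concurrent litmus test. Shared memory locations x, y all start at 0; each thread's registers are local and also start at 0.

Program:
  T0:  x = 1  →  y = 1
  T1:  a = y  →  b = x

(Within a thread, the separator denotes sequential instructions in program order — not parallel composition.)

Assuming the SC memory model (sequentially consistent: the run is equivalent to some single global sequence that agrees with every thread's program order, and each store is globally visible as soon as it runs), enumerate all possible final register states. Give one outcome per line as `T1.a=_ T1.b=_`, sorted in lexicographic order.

T1.a=0 T1.b=0
T1.a=0 T1.b=1
T1.a=1 T1.b=1

outcome vector order: (T1.a,T1.b)
|SC outcomes| = 3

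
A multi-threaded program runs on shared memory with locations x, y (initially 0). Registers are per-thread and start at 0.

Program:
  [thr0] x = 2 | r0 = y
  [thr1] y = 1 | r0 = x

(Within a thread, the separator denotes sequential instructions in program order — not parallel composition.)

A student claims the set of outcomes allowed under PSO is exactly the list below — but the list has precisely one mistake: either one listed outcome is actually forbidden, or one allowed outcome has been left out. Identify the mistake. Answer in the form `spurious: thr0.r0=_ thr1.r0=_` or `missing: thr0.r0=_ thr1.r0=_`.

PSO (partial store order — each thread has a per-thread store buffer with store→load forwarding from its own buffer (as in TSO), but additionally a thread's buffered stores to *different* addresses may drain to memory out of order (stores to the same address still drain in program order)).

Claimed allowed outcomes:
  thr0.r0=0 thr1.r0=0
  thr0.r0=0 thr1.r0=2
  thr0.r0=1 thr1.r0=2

missing: thr0.r0=1 thr1.r0=0

outcome vector order: (thr0.r0,thr1.r0)
[PSO] allowed = {00 02 10 12}
PSO∖claimed = {10}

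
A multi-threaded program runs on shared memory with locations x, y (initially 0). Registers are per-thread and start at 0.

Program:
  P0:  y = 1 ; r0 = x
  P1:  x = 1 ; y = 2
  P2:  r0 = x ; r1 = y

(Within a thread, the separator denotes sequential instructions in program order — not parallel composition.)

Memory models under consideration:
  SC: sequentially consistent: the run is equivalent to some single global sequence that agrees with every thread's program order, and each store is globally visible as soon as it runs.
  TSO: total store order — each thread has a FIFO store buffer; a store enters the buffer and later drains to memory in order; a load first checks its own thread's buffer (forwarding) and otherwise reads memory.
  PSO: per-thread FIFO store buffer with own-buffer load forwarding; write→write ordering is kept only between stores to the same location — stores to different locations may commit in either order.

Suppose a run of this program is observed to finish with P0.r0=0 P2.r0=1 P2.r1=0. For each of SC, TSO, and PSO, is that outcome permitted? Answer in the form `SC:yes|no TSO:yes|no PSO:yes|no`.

outcome vector order: (P0.r0,P2.r0,P2.r1)
SC (11): 000, 001, 002, 011, 012, 100, 101, 102, 110, 111, 112
TSO (12): 000, 001, 002, 010, 011, 012, 100, 101, 102, 110, 111, 112
PSO (12): 000, 001, 002, 010, 011, 012, 100, 101, 102, 110, 111, 112
target 010 ∈ {TSO,PSO}

SC:no TSO:yes PSO:yes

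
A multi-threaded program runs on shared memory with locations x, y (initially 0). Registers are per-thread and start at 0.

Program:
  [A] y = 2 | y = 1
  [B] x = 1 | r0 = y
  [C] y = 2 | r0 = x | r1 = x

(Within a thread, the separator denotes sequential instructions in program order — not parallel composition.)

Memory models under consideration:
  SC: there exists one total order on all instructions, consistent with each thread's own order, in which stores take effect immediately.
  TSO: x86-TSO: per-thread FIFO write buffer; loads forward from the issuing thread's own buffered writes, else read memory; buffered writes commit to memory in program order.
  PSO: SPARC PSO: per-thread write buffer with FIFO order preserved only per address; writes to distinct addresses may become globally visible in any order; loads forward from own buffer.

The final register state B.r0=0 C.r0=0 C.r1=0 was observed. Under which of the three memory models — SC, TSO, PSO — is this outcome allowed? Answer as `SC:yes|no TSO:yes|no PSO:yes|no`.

SC:no TSO:yes PSO:yes

outcome vector order: (B.r0,C.r0,C.r1)
SC (7): 011; 100; 101; 111; 200; 201; 211
TSO (9): 000; 001; 011; 100; 101; 111; 200; 201; 211
PSO (9): 000; 001; 011; 100; 101; 111; 200; 201; 211
target 000 ∈ {TSO,PSO}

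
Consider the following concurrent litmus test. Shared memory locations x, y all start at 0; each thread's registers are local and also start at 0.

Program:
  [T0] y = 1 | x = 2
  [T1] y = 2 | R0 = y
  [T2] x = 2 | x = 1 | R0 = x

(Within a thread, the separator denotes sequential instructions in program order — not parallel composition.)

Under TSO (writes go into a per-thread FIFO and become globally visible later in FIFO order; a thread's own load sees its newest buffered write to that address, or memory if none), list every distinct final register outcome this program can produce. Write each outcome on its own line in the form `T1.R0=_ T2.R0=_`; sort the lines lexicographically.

T1.R0=1 T2.R0=1
T1.R0=1 T2.R0=2
T1.R0=2 T2.R0=1
T1.R0=2 T2.R0=2

outcome vector order: (T1.R0,T2.R0)
|TSO outcomes| = 4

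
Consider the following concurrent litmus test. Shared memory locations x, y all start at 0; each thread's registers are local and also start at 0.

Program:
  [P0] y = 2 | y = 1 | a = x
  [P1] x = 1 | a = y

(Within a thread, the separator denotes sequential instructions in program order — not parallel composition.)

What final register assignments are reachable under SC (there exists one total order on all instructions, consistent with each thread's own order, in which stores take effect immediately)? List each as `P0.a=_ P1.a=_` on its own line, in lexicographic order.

outcome vector order: (P0.a,P1.a)
|SC outcomes| = 4

P0.a=0 P1.a=1
P0.a=1 P1.a=0
P0.a=1 P1.a=1
P0.a=1 P1.a=2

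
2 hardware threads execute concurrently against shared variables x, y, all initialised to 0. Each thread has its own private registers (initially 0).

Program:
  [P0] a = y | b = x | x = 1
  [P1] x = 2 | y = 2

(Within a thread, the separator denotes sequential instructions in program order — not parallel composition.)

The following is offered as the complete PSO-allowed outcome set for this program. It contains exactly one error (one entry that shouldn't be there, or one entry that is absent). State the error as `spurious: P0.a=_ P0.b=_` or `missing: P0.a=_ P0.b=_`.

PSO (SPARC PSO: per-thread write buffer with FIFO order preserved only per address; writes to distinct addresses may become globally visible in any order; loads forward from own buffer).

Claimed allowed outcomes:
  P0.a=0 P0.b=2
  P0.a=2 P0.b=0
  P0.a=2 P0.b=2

missing: P0.a=0 P0.b=0

outcome vector order: (P0.a,P0.b)
PSO: 4 outcomes — {<0 0>, <0 2>, <2 0>, <2 2>}
PSO∖claimed = {<0 0>}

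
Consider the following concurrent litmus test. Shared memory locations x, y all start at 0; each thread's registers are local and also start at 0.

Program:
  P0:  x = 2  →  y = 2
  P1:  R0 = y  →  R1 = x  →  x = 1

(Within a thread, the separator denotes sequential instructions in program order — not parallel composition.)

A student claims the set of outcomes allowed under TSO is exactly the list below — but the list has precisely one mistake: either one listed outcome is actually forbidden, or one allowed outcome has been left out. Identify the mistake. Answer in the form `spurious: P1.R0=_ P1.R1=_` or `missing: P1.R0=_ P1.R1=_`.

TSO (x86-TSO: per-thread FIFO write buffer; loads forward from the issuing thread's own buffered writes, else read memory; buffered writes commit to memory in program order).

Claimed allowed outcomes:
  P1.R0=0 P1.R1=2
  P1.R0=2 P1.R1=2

outcome vector order: (P1.R0,P1.R1)
under TSO → 00; 02; 22
TSO∖claimed = {00}

missing: P1.R0=0 P1.R1=0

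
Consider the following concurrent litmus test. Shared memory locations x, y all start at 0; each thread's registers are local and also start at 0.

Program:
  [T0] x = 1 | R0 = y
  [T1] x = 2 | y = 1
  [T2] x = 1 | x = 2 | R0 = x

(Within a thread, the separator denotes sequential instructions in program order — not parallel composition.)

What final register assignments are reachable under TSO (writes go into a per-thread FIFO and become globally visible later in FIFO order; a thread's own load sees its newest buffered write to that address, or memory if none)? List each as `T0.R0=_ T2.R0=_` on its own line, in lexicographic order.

T0.R0=0 T2.R0=1
T0.R0=0 T2.R0=2
T0.R0=1 T2.R0=1
T0.R0=1 T2.R0=2

outcome vector order: (T0.R0,T2.R0)
|TSO outcomes| = 4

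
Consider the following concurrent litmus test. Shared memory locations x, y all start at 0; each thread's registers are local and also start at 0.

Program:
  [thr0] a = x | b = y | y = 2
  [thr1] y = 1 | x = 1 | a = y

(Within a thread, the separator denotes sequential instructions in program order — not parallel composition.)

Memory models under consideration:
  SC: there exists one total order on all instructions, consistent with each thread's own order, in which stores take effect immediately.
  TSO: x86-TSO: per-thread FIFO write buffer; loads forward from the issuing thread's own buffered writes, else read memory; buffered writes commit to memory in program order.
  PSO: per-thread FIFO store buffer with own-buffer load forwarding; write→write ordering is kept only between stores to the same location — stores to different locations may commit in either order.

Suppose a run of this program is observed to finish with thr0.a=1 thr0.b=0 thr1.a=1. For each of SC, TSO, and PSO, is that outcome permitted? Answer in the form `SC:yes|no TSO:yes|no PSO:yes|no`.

SC:no TSO:no PSO:yes

outcome vector order: (thr0.a,thr0.b,thr1.a)
under SC → <0 0 1> <0 0 2> <0 1 1> <0 1 2> <1 1 1> <1 1 2>
under TSO → <0 0 1> <0 0 2> <0 1 1> <0 1 2> <1 1 1> <1 1 2>
under PSO → <0 0 1> <0 0 2> <0 1 1> <0 1 2> <1 0 1> <1 0 2> <1 1 1> <1 1 2>
target <1 0 1> ∈ {PSO}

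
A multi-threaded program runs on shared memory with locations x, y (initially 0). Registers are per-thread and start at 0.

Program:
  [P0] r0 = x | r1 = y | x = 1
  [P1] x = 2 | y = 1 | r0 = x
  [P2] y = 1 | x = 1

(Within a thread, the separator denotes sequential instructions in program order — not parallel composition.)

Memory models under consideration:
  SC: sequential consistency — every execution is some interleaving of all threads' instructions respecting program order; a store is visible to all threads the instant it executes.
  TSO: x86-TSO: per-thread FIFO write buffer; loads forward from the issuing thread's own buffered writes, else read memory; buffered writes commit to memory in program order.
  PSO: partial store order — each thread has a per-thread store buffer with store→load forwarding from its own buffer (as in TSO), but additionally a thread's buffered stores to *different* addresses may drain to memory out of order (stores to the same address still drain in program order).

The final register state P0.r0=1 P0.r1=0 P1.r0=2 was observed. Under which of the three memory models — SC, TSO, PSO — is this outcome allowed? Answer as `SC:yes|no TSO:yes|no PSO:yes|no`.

outcome vector order: (P0.r0,P0.r1,P1.r0)
SC: 10 outcomes — {<0 0 1>, <0 0 2>, <0 1 1>, <0 1 2>, <1 1 1>, <1 1 2>, <2 0 1>, <2 0 2>, <2 1 1>, <2 1 2>}
TSO: 10 outcomes — {<0 0 1>, <0 0 2>, <0 1 1>, <0 1 2>, <1 1 1>, <1 1 2>, <2 0 1>, <2 0 2>, <2 1 1>, <2 1 2>}
PSO: 12 outcomes — {<0 0 1>, <0 0 2>, <0 1 1>, <0 1 2>, <1 0 1>, <1 0 2>, <1 1 1>, <1 1 2>, <2 0 1>, <2 0 2>, <2 1 1>, <2 1 2>}
target <1 0 2> ∈ {PSO}

SC:no TSO:no PSO:yes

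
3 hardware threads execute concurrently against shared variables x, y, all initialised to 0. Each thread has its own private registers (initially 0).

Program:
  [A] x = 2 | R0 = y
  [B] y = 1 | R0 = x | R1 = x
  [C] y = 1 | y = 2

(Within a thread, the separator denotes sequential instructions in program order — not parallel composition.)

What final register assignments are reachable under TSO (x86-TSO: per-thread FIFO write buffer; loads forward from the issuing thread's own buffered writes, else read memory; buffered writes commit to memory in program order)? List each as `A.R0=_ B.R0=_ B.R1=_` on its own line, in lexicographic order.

outcome vector order: (A.R0,B.R0,B.R1)
|TSO outcomes| = 9

A.R0=0 B.R0=0 B.R1=0
A.R0=0 B.R0=0 B.R1=2
A.R0=0 B.R0=2 B.R1=2
A.R0=1 B.R0=0 B.R1=0
A.R0=1 B.R0=0 B.R1=2
A.R0=1 B.R0=2 B.R1=2
A.R0=2 B.R0=0 B.R1=0
A.R0=2 B.R0=0 B.R1=2
A.R0=2 B.R0=2 B.R1=2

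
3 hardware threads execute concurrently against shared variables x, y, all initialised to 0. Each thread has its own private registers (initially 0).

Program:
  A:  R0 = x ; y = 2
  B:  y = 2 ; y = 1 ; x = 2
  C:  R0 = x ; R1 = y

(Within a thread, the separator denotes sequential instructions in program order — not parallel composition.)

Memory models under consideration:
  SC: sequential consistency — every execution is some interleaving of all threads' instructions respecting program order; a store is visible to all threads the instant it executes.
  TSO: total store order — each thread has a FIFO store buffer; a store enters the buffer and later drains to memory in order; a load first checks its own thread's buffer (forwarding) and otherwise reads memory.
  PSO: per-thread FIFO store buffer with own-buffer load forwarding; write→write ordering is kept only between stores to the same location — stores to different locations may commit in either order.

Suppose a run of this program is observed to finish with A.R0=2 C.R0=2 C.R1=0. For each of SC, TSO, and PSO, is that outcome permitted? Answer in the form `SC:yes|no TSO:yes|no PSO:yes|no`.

outcome vector order: (A.R0,C.R0,C.R1)
under SC → 0/0/0 0/0/1 0/0/2 0/2/1 0/2/2 2/0/0 2/0/1 2/0/2 2/2/1 2/2/2
under TSO → 0/0/0 0/0/1 0/0/2 0/2/1 0/2/2 2/0/0 2/0/1 2/0/2 2/2/1 2/2/2
under PSO → 0/0/0 0/0/1 0/0/2 0/2/0 0/2/1 0/2/2 2/0/0 2/0/1 2/0/2 2/2/0 2/2/1 2/2/2
target 2/2/0 ∈ {PSO}

SC:no TSO:no PSO:yes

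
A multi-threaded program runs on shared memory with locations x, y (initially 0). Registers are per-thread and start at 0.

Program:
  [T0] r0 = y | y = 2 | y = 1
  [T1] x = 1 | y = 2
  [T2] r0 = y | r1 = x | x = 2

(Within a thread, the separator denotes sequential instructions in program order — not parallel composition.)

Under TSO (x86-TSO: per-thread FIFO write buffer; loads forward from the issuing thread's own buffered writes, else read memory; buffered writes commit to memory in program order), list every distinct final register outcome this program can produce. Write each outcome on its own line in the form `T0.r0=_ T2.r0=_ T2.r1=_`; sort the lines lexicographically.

outcome vector order: (T0.r0,T2.r0,T2.r1)
|TSO outcomes| = 10

T0.r0=0 T2.r0=0 T2.r1=0
T0.r0=0 T2.r0=0 T2.r1=1
T0.r0=0 T2.r0=1 T2.r1=0
T0.r0=0 T2.r0=1 T2.r1=1
T0.r0=0 T2.r0=2 T2.r1=0
T0.r0=0 T2.r0=2 T2.r1=1
T0.r0=2 T2.r0=0 T2.r1=0
T0.r0=2 T2.r0=0 T2.r1=1
T0.r0=2 T2.r0=1 T2.r1=1
T0.r0=2 T2.r0=2 T2.r1=1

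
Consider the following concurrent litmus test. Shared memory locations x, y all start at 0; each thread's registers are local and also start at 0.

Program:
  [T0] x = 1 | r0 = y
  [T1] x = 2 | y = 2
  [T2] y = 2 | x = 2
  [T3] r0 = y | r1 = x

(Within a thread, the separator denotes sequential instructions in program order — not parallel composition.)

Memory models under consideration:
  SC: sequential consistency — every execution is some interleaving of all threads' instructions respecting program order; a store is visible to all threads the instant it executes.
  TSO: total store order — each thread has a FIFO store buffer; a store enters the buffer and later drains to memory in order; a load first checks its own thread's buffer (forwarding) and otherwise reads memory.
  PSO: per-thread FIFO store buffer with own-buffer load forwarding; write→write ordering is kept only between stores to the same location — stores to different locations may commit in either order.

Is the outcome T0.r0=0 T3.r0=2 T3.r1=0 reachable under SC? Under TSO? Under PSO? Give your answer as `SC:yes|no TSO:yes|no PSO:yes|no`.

outcome vector order: (T0.r0,T3.r0,T3.r1)
SC (11): 000, 001, 002, 021, 022, 200, 201, 202, 220, 221, 222
TSO (12): 000, 001, 002, 020, 021, 022, 200, 201, 202, 220, 221, 222
PSO (12): 000, 001, 002, 020, 021, 022, 200, 201, 202, 220, 221, 222
target 020 ∈ {TSO,PSO}

SC:no TSO:yes PSO:yes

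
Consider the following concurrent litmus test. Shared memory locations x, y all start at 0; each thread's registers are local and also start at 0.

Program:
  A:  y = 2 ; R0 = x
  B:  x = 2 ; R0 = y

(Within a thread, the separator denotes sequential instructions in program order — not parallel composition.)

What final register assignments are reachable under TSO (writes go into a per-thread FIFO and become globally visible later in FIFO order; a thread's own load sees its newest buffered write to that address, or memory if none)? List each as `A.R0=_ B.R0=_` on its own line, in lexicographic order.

A.R0=0 B.R0=0
A.R0=0 B.R0=2
A.R0=2 B.R0=0
A.R0=2 B.R0=2

outcome vector order: (A.R0,B.R0)
|TSO outcomes| = 4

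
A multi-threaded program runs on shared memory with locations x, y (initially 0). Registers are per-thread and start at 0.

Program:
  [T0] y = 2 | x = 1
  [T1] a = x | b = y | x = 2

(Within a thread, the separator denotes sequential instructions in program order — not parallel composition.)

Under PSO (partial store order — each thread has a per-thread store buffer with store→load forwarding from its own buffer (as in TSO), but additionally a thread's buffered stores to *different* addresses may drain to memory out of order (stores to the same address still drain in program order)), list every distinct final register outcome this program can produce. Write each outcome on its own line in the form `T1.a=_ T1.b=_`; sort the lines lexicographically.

T1.a=0 T1.b=0
T1.a=0 T1.b=2
T1.a=1 T1.b=0
T1.a=1 T1.b=2

outcome vector order: (T1.a,T1.b)
|PSO outcomes| = 4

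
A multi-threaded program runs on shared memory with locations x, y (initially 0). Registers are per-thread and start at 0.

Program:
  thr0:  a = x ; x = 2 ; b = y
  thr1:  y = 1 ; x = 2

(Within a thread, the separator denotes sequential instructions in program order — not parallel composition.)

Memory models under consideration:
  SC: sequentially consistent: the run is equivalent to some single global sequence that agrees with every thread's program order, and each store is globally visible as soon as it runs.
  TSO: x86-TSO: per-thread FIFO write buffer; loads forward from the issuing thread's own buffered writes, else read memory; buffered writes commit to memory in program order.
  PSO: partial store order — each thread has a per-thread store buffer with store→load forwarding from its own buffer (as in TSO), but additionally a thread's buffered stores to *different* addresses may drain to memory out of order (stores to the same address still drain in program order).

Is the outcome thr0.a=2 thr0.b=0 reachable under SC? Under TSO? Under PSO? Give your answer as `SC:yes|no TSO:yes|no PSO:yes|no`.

SC:no TSO:no PSO:yes

outcome vector order: (thr0.a,thr0.b)
SC: 3 outcomes — {(0,0) (0,1) (2,1)}
TSO: 3 outcomes — {(0,0) (0,1) (2,1)}
PSO: 4 outcomes — {(0,0) (0,1) (2,0) (2,1)}
target (2,0) ∈ {PSO}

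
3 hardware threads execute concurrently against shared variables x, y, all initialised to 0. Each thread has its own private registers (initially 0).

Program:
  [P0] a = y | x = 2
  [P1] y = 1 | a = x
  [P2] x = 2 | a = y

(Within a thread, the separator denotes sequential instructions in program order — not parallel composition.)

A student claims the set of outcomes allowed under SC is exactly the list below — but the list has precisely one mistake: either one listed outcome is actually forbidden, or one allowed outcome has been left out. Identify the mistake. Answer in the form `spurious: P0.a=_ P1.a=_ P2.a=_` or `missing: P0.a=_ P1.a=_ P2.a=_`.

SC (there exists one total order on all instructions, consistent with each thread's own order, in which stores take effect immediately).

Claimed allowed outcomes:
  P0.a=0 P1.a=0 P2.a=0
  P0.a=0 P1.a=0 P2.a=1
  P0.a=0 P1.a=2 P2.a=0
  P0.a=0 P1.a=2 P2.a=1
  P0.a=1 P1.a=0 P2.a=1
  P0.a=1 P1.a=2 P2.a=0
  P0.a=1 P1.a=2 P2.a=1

spurious: P0.a=0 P1.a=0 P2.a=0

outcome vector order: (P0.a,P1.a,P2.a)
under SC → 0/0/1 0/2/0 0/2/1 1/0/1 1/2/0 1/2/1
claimed∖SC = {0/0/0}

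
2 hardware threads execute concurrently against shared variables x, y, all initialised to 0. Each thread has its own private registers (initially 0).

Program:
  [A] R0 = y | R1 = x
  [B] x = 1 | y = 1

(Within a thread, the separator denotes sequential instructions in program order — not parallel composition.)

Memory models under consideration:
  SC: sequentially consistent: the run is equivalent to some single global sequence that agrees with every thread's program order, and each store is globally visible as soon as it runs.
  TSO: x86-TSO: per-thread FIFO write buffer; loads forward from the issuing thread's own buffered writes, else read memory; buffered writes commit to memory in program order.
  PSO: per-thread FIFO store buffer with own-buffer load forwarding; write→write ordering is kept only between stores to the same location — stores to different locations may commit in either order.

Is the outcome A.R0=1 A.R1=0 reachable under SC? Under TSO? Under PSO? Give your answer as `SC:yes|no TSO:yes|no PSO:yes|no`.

outcome vector order: (A.R0,A.R1)
[SC] allowed = {<0 0> <0 1> <1 1>}
[TSO] allowed = {<0 0> <0 1> <1 1>}
[PSO] allowed = {<0 0> <0 1> <1 0> <1 1>}
target <1 0> ∈ {PSO}

SC:no TSO:no PSO:yes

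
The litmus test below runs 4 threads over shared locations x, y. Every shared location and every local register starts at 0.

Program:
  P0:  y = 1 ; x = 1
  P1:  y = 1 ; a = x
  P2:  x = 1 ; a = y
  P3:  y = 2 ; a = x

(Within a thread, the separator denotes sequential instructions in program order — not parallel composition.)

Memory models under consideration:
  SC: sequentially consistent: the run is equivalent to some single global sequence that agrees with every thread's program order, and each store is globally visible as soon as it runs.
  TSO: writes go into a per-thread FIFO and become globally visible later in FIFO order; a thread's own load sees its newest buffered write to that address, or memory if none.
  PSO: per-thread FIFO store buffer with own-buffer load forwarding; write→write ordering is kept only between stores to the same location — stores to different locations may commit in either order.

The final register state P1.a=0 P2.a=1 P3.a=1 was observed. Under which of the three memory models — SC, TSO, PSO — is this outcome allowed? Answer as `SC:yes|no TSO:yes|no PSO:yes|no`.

outcome vector order: (P1.a,P2.a,P3.a)
[SC] allowed = {(0,1,0); (0,1,1); (0,2,0); (0,2,1); (1,0,1); (1,1,0); (1,1,1); (1,2,0); (1,2,1)}
[TSO] allowed = {(0,0,0); (0,0,1); (0,1,0); (0,1,1); (0,2,0); (0,2,1); (1,0,0); (1,0,1); (1,1,0); (1,1,1); (1,2,0); (1,2,1)}
[PSO] allowed = {(0,0,0); (0,0,1); (0,1,0); (0,1,1); (0,2,0); (0,2,1); (1,0,0); (1,0,1); (1,1,0); (1,1,1); (1,2,0); (1,2,1)}
target (0,1,1) ∈ {SC,TSO,PSO}

SC:yes TSO:yes PSO:yes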